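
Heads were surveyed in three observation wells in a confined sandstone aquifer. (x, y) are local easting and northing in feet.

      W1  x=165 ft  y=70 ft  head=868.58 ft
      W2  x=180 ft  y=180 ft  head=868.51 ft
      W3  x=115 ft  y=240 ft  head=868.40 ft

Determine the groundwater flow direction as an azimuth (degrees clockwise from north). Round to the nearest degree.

308°

Differences from W1: to W2 (Δx, Δy, Δh) = (15, 110, -0.07); to W3 = (-50, 170, -0.18).
Solve a·Δx + b·Δy = Δh: det = 15·170 − (-50)·110 = 8050.
∂h/∂x = [(-0.07)·170 − (-0.18)·110] / 8050 = +0.0009814
∂h/∂y = [15·(-0.18) − (-50)·(-0.07)] / 8050 = -0.0007702
Flow direction (−∇h) has components (-0.0009814 E, +0.0007702 N).
Azimuth = atan2(E, N) = atan2(-0.0009814, +0.0007702) = 308.1° ≈ 308°.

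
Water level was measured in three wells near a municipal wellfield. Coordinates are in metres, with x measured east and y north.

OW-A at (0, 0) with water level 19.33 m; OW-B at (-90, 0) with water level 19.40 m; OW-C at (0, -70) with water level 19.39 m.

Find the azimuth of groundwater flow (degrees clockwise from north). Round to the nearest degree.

∂h/∂x = (19.40 − 19.33) / (-90 − 0) = -0.0007778
∂h/∂y = (19.39 − 19.33) / (-70 − 0) = -0.0008571
Flow direction (−∇h) has components (+0.0007778 E, +0.0008571 N).
Azimuth = atan2(E, N) = atan2(+0.0007778, +0.0008571) = 42.2° ≈ 042°.

042°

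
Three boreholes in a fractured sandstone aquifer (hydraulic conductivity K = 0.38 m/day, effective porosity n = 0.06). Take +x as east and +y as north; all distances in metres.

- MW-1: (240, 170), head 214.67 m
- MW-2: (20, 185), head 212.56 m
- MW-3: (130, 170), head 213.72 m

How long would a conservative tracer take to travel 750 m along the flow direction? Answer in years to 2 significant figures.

Differences from MW-1: to MW-2 (Δx, Δy, Δh) = (-220, 15, -2.11); to MW-3 = (-110, 0, -0.95).
Determinant of the coordinate differences = (-220)·0 − (-110)·15 = 1650.
∂h/∂x = [(-2.11)·0 − (-0.95)·15] / 1650 = +0.008636
∂h/∂y = [(-220)·(-0.95) − (-110)·(-2.11)] / 1650 = -0.01400
|∇h| = √(0.008636² + -0.01400²) = 0.01645
Seepage velocity v = K·i/n = 0.38 × 0.01645 / 0.06 = 0.1042 m/day.
t = 750 / 0.1042 = 7198 days = 19.7 years.

20 years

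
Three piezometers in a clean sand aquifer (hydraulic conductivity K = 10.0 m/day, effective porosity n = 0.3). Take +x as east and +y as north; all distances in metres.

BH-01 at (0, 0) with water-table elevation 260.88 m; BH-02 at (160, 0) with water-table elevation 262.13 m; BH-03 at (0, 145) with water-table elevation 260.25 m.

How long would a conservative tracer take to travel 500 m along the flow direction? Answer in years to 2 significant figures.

4.6 years

∂h/∂x = (262.13 − 260.88) / (160 − 0) = +0.007812
∂h/∂y = (260.25 − 260.88) / (145 − 0) = -0.004345
|∇h| = √(0.007812² + -0.004345²) = 0.008939
Seepage velocity v = K·i/n = 10.0 × 0.008939 / 0.3 = 0.298 m/day.
t = 500 / 0.298 = 1678 days = 4.59 years.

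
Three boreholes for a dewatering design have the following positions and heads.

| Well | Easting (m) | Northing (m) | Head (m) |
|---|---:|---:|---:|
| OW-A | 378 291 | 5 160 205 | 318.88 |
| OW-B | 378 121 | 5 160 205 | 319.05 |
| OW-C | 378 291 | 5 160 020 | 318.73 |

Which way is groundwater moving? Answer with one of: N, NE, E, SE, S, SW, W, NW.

∂h/∂x = (319.05 − 318.88) / (378121 − 378291) = -0.001000
∂h/∂y = (318.73 − 318.88) / (5160020 − 5160205) = +0.0008108
Flow = −∇h = (+0.001000 east, -0.0008108 north), which points southeast.

SE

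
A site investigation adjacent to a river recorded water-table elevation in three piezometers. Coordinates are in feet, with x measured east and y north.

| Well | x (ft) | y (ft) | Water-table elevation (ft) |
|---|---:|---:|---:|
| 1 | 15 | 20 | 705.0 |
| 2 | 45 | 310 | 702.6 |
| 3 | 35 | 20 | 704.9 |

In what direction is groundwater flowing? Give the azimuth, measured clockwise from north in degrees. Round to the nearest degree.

With h = a·x + b·y + c and 1 as origin, the differences give:
  30·a + 290·b = -2.4
  20·a + 0·b = -0.1
Eliminate b (×0 and ×290, subtract): -5800·a = 29.00 → a = ∂h/∂x = -0.005000
Back-substitute: b = ∂h/∂y = -0.007759.
Flow direction (−∇h) has components (+0.005000 E, +0.007759 N).
Azimuth = atan2(E, N) = atan2(+0.005000, +0.007759) = 32.8° ≈ 033°.

033°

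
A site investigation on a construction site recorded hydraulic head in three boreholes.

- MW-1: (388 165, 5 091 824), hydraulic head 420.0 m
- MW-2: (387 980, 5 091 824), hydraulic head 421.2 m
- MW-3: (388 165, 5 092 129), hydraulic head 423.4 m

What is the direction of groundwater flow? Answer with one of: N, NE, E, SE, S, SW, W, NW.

SE

∂h/∂x = (421.2 − 420.0) / (387980 − 388165) = -0.006486
∂h/∂y = (423.4 − 420.0) / (5092129 − 5091824) = +0.01115
Flow = −∇h = (+0.006486 east, -0.01115 north), which points southeast.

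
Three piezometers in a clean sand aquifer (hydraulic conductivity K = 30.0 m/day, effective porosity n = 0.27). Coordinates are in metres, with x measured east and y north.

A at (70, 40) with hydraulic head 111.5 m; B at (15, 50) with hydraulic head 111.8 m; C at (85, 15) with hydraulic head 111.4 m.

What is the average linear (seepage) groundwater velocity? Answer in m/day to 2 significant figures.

0.60 m/day

With h = a·x + b·y + c and A as origin, the differences give:
  (-55)·a + 10·b = +0.3
  15·a + (-25)·b = -0.1
Eliminate b (×(-25) and ×10, subtract): 1225·a = -6.50 → a = ∂h/∂x = -0.005306
Back-substitute: b = ∂h/∂y = +0.0008163.
|∇h| = √(-0.005306² + 0.0008163²) = 0.005368
Seepage velocity v = K·i/n = 30.0 × 0.005368 / 0.27 = 0.5964 m/day.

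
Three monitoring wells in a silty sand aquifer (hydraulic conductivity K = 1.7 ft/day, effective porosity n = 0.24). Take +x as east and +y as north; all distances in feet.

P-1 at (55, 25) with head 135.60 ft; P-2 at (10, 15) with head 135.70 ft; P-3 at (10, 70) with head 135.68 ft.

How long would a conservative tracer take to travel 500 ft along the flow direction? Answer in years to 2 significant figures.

89 years

With h = a·x + b·y + c and P-1 as origin, the differences give:
  (-45)·a + (-10)·b = +0.10
  (-45)·a + 45·b = +0.08
Eliminate b (×45 and ×(-10), subtract): -2475·a = 5.300 → a = ∂h/∂x = -0.002141
Back-substitute: b = ∂h/∂y = -0.0003636.
|∇h| = √(-0.002141² + -0.0003636²) = 0.002172
Seepage velocity v = K·i/n = 1.7 × 0.002172 / 0.24 = 0.01538 ft/day.
t = 500 / 0.01538 = 3.251e+04 days = 89 years.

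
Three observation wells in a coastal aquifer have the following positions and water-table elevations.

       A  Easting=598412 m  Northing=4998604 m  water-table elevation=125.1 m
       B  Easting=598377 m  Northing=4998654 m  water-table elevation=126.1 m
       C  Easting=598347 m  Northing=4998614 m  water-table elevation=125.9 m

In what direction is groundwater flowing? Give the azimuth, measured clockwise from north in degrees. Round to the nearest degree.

141°

With h = a·x + b·y + c and A as origin, the differences give:
  (-35)·a + 50·b = +1.0
  (-65)·a + 10·b = +0.8
Eliminate b (×10 and ×50, subtract): 2900·a = -30.00 → a = ∂h/∂x = -0.01034
Back-substitute: b = ∂h/∂y = +0.01276.
Flow direction (−∇h) has components (+0.01034 E, -0.01276 N).
Azimuth = atan2(E, N) = atan2(+0.01034, -0.01276) = 141.0° ≈ 141°.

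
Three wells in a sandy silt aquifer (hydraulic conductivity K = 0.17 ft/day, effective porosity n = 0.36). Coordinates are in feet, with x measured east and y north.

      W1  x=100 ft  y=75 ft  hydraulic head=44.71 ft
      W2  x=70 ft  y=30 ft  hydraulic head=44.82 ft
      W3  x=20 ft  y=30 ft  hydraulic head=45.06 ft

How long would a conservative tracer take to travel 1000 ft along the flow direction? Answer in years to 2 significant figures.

1200 years

Taking W1 as reference: W2−W1 = (-30, -45, +0.11); W3−W1 = (-80, -45, +0.35).
Determinant of the coordinate differences = (-30)·(-45) − (-80)·(-45) = -2250.
∂h/∂x = [(+0.11)·(-45) − (+0.35)·(-45)] / -2250 = -0.004800
∂h/∂y = [(-30)·(+0.35) − (-80)·(+0.11)] / -2250 = +0.0007556
|∇h| = √(-0.004800² + 0.0007556²) = 0.004859
Seepage velocity v = K·i/n = 0.17 × 0.004859 / 0.36 = 0.002295 ft/day.
t = 1000 / 0.002295 = 4.357e+05 days = 1.19e+03 years.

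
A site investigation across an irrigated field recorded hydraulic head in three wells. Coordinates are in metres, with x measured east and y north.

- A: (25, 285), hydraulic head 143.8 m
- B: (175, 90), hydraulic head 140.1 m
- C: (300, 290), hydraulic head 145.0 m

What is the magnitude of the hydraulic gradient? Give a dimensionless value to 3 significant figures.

Three-point gradient (reference A): Δ to B = (150, -195, -3.7), Δ to C = (275, 5, +1.2).
∂h/∂x = +0.003963, ∂h/∂y = +0.02202 (det = 54375).
|∇h| = √(0.003963² + 0.02202²) = 0.02237

0.0224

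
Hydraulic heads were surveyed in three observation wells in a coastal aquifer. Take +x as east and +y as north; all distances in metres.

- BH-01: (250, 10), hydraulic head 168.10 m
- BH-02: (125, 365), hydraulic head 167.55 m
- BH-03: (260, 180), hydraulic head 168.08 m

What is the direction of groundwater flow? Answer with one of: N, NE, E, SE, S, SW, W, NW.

With h = a·x + b·y + c and BH-01 as origin, the differences give:
  (-125)·a + 355·b = -0.55
  10·a + 170·b = -0.02
Eliminate b (×170 and ×355, subtract): -24800·a = -86.400 → a = ∂h/∂x = +0.003484
Back-substitute: b = ∂h/∂y = -0.0003226.
Flow = −∇h = (-0.003484 east, +0.0003226 north), which points west.

W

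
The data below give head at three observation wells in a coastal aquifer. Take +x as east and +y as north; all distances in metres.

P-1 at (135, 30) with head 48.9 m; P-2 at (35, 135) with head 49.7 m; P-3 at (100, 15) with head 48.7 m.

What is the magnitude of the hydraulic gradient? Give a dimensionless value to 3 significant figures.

With h = a·x + b·y + c and P-1 as origin, the differences give:
  (-100)·a + 105·b = +0.8
  (-35)·a + (-15)·b = -0.2
Eliminate b (×(-15) and ×105, subtract): 5175·a = 9.00 → a = ∂h/∂x = +0.001739
Back-substitute: b = ∂h/∂y = +0.009275.
|∇h| = √(0.001739² + 0.009275²) = 0.009437

0.00944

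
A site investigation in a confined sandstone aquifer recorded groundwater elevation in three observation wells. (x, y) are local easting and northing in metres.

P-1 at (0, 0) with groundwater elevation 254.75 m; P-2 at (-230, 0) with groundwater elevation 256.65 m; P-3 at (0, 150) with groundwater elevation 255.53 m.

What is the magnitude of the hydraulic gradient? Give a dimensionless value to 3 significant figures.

∂h/∂x = (256.65 − 254.75) / (-230 − 0) = -0.008261
∂h/∂y = (255.53 − 254.75) / (150 − 0) = +0.005200
|∇h| = √(-0.008261² + 0.005200²) = 0.009761

0.00976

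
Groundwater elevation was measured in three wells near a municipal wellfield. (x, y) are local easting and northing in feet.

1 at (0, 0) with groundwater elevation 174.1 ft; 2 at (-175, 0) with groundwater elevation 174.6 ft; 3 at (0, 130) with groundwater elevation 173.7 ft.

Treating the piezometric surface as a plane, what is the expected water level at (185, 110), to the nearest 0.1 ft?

∂h/∂x = (174.6 − 174.1) / (-175 − 0) = -0.002857
∂h/∂y = (173.7 − 174.1) / (130 − 0) = -0.003077
h(185, 110) = 174.1 + (-0.002857)·(185) + (-0.003077)·(110) = 174.1 -0.529 -0.338 = 173.233 ft.

173.2 ft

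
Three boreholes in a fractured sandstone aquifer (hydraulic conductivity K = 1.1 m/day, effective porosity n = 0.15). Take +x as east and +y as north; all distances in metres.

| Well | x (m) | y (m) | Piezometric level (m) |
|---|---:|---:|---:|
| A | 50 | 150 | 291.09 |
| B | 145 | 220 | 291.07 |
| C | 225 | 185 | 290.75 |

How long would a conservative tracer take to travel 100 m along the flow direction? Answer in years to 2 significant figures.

Taking A as reference: B−A = (95, 70, -0.02); C−A = (175, 35, -0.34).
Solve a·Δx + b·Δy = Δh: det = 95·35 − 175·70 = -8925.
∂h/∂x = [(-0.02)·35 − (-0.34)·70] / -8925 = -0.002588
∂h/∂y = [95·(-0.34) − 175·(-0.02)] / -8925 = +0.003227
|∇h| = √(-0.002588² + 0.003227²) = 0.004137
Seepage velocity v = K·i/n = 1.1 × 0.004137 / 0.15 = 0.03034 m/day.
t = 100 / 0.03034 = 3296 days = 9.02 years.

9.0 years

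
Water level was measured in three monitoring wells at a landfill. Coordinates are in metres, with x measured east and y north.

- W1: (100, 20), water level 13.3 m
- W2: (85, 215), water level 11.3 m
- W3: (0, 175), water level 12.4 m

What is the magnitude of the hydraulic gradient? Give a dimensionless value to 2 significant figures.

Three-point gradient (reference W1): Δ to W2 = (-15, 195, -2.0), Δ to W3 = (-100, 155, -0.9).
∂h/∂x = -0.007831, ∂h/∂y = -0.01086 (det = 17175).
|∇h| = √(-0.007831² + -0.01086²) = 0.01339

0.013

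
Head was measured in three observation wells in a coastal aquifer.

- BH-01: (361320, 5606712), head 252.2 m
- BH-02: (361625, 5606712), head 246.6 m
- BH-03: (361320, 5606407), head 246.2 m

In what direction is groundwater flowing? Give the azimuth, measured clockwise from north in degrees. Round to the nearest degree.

137°

∂h/∂x = (246.6 − 252.2) / (361625 − 361320) = -0.01836
∂h/∂y = (246.2 − 252.2) / (5606407 − 5606712) = +0.01967
Flow direction (−∇h) has components (+0.01836 E, -0.01967 N).
Azimuth = atan2(E, N) = atan2(+0.01836, -0.01967) = 137.0° ≈ 137°.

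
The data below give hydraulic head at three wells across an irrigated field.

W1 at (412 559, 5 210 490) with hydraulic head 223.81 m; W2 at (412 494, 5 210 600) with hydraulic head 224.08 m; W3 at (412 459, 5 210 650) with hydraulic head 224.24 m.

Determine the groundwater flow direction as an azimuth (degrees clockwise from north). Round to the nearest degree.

Three-point gradient (reference W1): Δ to W2 = (-65, 110, +0.27), Δ to W3 = (-100, 160, +0.43).
∂h/∂x = -0.006833, ∂h/∂y = -0.001583 (det = 600).
Flow direction (−∇h) has components (+0.006833 E, +0.001583 N).
Azimuth = atan2(E, N) = atan2(+0.006833, +0.001583) = 77.0° ≈ 077°.

077°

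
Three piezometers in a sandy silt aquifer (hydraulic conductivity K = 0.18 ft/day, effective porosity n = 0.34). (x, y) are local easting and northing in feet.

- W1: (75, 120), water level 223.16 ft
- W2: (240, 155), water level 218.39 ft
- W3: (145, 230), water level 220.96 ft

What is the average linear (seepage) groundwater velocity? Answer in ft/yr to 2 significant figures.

5.5 ft/yr

Differences from W1: to W2 (Δx, Δy, Δh) = (165, 35, -4.77); to W3 = (70, 110, -2.20).
Determinant of the coordinate differences = 165·110 − 70·35 = 15700.
∂h/∂x = [(-4.77)·110 − (-2.20)·35] / 15700 = -0.02852
∂h/∂y = [165·(-2.20) − 70·(-4.77)] / 15700 = -0.001854
|∇h| = √(-0.02852² + -0.001854²) = 0.02858
Seepage velocity v = K·i/n = 0.18 × 0.02858 / 0.34 = 0.01513 ft/day = 5.526 ft/yr.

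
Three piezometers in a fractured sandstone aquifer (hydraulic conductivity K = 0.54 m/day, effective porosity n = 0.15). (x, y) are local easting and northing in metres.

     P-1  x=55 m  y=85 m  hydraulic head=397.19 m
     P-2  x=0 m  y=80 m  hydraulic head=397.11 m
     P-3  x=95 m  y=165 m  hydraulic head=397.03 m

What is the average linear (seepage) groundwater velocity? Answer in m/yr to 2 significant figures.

4.4 m/yr

With h = a·x + b·y + c and P-1 as origin, the differences give:
  (-55)·a + (-5)·b = -0.08
  40·a + 80·b = -0.16
Eliminate b (×80 and ×(-5), subtract): -4200·a = -7.200 → a = ∂h/∂x = +0.001714
Back-substitute: b = ∂h/∂y = -0.002857.
|∇h| = √(0.001714² + -0.002857²) = 0.003332
Seepage velocity v = K·i/n = 0.54 × 0.003332 / 0.15 = 0.012 m/day = 4.383 m/yr.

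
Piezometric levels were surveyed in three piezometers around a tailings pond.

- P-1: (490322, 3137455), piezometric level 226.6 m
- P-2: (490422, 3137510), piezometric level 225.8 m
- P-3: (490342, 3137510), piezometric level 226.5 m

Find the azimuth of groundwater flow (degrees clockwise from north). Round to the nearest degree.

Three-point gradient (reference P-1): Δ to P-2 = (100, 55, -0.8), Δ to P-3 = (20, 55, -0.1).
∂h/∂x = -0.008750, ∂h/∂y = +0.001364 (det = 4400).
Flow direction (−∇h) has components (+0.008750 E, -0.001364 N).
Azimuth = atan2(E, N) = atan2(+0.008750, -0.001364) = 98.9° ≈ 099°.

099°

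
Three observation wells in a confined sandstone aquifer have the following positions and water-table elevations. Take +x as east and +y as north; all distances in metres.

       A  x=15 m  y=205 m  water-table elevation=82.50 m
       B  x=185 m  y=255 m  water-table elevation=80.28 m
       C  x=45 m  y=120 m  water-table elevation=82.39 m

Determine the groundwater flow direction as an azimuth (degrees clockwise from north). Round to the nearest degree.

With h = a·x + b·y + c and A as origin, the differences give:
  170·a + 50·b = -2.22
  30·a + (-85)·b = -0.11
Eliminate b (×(-85) and ×50, subtract): -15950·a = 194.200 → a = ∂h/∂x = -0.01218
Back-substitute: b = ∂h/∂y = -0.003003.
Flow direction (−∇h) has components (+0.01218 E, +0.003003 N).
Azimuth = atan2(E, N) = atan2(+0.01218, +0.003003) = 76.1° ≈ 076°.

076°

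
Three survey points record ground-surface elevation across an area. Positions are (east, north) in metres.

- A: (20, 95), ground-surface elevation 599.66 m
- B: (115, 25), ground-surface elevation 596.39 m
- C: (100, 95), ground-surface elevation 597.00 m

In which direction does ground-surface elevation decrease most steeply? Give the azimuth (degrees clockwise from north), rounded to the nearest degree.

Differences from A: to B (Δx, Δy, Δh) = (95, -70, -3.27); to C = (80, 0, -2.66).
Solve a·Δx + b·Δy = Δz: det = 95·0 − 80·(-70) = 5600.
∂z/∂x = [(-3.27)·0 − (-2.66)·(-70)] / 5600 = -0.03325
∂z/∂y = [95·(-2.66) − 80·(-3.27)] / 5600 = +0.001589
Steepest decrease is along −∇f: components (+0.03325 E, -0.001589 N).
Azimuth = atan2(+0.03325, -0.001589) = 92.7° ≈ 093°.

093°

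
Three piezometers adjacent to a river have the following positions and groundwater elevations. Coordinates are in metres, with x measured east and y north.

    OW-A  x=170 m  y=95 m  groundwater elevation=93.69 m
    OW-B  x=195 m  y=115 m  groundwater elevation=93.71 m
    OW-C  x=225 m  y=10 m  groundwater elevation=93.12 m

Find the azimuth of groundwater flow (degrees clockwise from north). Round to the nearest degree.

148°

Differences from OW-A: to OW-B (Δx, Δy, Δh) = (25, 20, +0.02); to OW-C = (55, -85, -0.57).
Solve a·Δx + b·Δy = Δh: det = 25·(-85) − 55·20 = -3225.
∂h/∂x = [(+0.02)·(-85) − (-0.57)·20] / -3225 = -0.003008
∂h/∂y = [25·(-0.57) − 55·(+0.02)] / -3225 = +0.004760
Flow direction (−∇h) has components (+0.003008 E, -0.004760 N).
Azimuth = atan2(E, N) = atan2(+0.003008, -0.004760) = 147.7° ≈ 148°.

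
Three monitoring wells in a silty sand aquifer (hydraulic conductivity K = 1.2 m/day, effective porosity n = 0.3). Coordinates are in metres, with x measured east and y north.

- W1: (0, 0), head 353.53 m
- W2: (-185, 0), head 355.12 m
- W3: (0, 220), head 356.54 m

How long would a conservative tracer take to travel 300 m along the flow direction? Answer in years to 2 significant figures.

∂h/∂x = (355.12 − 353.53) / (-185 − 0) = -0.008595
∂h/∂y = (356.54 − 353.53) / (220 − 0) = +0.01368
|∇h| = √(-0.008595² + 0.01368²) = 0.01616
Seepage velocity v = K·i/n = 1.2 × 0.01616 / 0.3 = 0.06464 m/day.
t = 300 / 0.06464 = 4641 days = 12.7 years.

13 years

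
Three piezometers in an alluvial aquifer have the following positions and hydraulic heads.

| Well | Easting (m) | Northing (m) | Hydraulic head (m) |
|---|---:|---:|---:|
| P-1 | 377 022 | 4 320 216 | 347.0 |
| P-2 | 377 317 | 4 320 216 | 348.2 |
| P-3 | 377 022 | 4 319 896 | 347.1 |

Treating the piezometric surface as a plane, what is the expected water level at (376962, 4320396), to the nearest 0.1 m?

346.7 m

∂h/∂x = (348.2 − 347.0) / (377317 − 377022) = +0.004068
∂h/∂y = (347.1 − 347.0) / (4319896 − 4320216) = -0.0003125
h(376962, 4320396) = 347.0 + (+0.004068)·(-60) + (-0.0003125)·(180) = 347.0 -0.244 -0.056 = 346.700 m.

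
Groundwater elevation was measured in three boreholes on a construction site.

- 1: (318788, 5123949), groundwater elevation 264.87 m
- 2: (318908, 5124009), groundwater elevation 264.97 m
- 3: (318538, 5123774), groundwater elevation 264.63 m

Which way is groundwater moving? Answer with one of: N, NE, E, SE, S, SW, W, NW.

Taking 1 as reference: 2−1 = (120, 60, +0.10); 3−1 = (-250, -175, -0.24).
Determinant of the coordinate differences = 120·(-175) − (-250)·60 = -6000.
∂h/∂x = [(+0.10)·(-175) − (-0.24)·60] / -6000 = +0.0005167
∂h/∂y = [120·(-0.24) − (-250)·(+0.10)] / -6000 = +0.0006333
Flow = −∇h = (-0.0005167 east, -0.0006333 north), which points southwest.

SW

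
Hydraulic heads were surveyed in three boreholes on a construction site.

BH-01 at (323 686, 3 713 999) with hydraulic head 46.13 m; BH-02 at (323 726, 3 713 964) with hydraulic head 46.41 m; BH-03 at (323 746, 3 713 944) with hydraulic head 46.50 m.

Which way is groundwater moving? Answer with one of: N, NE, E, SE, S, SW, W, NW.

Differences from BH-01: to BH-02 (Δx, Δy, Δh) = (40, -35, +0.28); to BH-03 = (60, -55, +0.37).
Solve a·Δx + b·Δy = Δh: det = 40·(-55) − 60·(-35) = -100.
∂h/∂x = [(+0.28)·(-55) − (+0.37)·(-35)] / -100 = +0.02450
∂h/∂y = [40·(+0.37) − 60·(+0.28)] / -100 = +0.02000
Flow = −∇h = (-0.02450 east, -0.02000 north), which points southwest.

SW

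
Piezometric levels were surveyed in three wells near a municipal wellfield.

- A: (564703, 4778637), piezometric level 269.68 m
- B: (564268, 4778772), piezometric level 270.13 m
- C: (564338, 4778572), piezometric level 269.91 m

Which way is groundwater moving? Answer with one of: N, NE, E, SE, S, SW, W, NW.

SE

With h = a·x + b·y + c and A as origin, the differences give:
  (-435)·a + 135·b = +0.45
  (-365)·a + (-65)·b = +0.23
Eliminate b (×(-65) and ×135, subtract): 77550·a = -60.300 → a = ∂h/∂x = -0.0007776
Back-substitute: b = ∂h/∂y = +0.0008279.
Flow = −∇h = (+0.0007776 east, -0.0008279 north), which points southeast.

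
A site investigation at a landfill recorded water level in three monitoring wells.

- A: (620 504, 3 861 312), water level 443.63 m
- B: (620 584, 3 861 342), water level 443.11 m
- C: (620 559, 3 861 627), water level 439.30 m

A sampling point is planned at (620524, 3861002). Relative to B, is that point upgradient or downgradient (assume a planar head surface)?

upgradient

Differences from A: to B (Δx, Δy, Δh) = (80, 30, -0.52); to C = (55, 315, -4.33).
Solve a·Δx + b·Δy = Δh: det = 80·315 − 55·30 = 23550.
∂h/∂x = [(-0.52)·315 − (-4.33)·30] / 23550 = -0.001439
∂h/∂y = [80·(-4.33) − 55·(-0.52)] / 23550 = -0.01349
Head at (620524, 3861002) = 443.63 + (-0.001439)·(20) + (-0.01349)·(-310) = 447.78 m.
That is higher than the 443.11 m at B, so the point is upgradient.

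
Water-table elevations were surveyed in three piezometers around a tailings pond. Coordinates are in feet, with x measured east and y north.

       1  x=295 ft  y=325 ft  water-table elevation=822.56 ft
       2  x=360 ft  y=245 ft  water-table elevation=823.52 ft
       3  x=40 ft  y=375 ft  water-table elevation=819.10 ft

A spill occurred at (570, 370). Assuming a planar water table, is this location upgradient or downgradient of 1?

Taking 1 as reference: 2−1 = (65, -80, +0.96); 3−1 = (-255, 50, -3.46).
Determinant of the coordinate differences = 65·50 − (-255)·(-80) = -17150.
∂h/∂x = [(+0.96)·50 − (-3.46)·(-80)] / -17150 = +0.01334
∂h/∂y = [65·(-3.46) − (-255)·(+0.96)] / -17150 = -0.001160
Head at (570, 370) = 822.56 + (+0.01334)·(275) + (-0.001160)·(45) = 826.18 ft.
That is higher than the 822.56 ft at 1, so the point is upgradient.

upgradient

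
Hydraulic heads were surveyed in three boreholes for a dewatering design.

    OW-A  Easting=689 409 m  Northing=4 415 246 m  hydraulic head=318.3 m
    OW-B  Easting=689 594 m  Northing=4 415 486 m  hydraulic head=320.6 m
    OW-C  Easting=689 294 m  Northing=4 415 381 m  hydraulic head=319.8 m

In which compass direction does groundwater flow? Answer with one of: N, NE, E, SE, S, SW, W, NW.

S

With h = a·x + b·y + c and OW-A as origin, the differences give:
  185·a + 240·b = +2.3
  (-115)·a + 135·b = +1.5
Eliminate b (×135 and ×240, subtract): 52575·a = -49.50 → a = ∂h/∂x = -0.0009415
Back-substitute: b = ∂h/∂y = +0.01031.
Flow = −∇h = (+0.0009415 east, -0.01031 north), which points south.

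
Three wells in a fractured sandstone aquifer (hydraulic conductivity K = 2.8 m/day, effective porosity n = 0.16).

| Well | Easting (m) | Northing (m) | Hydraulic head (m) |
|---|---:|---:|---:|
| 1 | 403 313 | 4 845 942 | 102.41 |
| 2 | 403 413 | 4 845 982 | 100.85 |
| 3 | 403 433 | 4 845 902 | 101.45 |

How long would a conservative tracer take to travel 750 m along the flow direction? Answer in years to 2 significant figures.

7.6 years

With h = a·x + b·y + c and 1 as origin, the differences give:
  100·a + 40·b = -1.56
  120·a + (-40)·b = -0.96
Eliminate b (×(-40) and ×40, subtract): -8800·a = 100.800 → a = ∂h/∂x = -0.01145
Back-substitute: b = ∂h/∂y = -0.01036.
|∇h| = √(-0.01145² + -0.01036²) = 0.01544
Seepage velocity v = K·i/n = 2.8 × 0.01544 / 0.16 = 0.2702 m/day.
t = 750 / 0.2702 = 2776 days = 7.6 years.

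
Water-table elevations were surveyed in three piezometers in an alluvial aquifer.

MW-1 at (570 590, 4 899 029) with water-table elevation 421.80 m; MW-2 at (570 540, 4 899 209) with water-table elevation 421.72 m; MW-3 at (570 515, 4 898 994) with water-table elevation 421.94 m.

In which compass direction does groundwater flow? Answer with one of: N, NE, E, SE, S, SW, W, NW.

NE

With h = a·x + b·y + c and MW-1 as origin, the differences give:
  (-50)·a + 180·b = -0.08
  (-75)·a + (-35)·b = +0.14
Eliminate b (×(-35) and ×180, subtract): 15250·a = -22.400 → a = ∂h/∂x = -0.001469
Back-substitute: b = ∂h/∂y = -0.0008525.
Flow = −∇h = (+0.001469 east, +0.0008525 north), which points northeast.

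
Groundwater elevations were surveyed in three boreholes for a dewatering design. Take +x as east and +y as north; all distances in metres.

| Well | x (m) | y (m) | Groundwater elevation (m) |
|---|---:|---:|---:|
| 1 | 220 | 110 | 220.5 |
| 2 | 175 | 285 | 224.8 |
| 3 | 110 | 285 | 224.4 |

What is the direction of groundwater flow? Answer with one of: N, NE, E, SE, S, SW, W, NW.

S

Three-point gradient (reference 1): Δ to 2 = (-45, 175, +4.3), Δ to 3 = (-110, 175, +3.9).
∂h/∂x = +0.006154, ∂h/∂y = +0.02615 (det = 11375).
Flow = −∇h = (-0.006154 east, -0.02615 north), which points south.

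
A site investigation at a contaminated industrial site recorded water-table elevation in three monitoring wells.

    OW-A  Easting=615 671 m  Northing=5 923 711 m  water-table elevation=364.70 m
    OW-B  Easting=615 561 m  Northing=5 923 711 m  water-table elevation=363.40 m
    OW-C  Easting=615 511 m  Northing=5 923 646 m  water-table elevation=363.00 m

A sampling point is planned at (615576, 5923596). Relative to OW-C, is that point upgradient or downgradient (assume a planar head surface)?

Three-point gradient (reference OW-A): Δ to OW-B = (-110, 0, -1.30), Δ to OW-C = (-160, -65, -1.70).
∂h/∂x = +0.01182, ∂h/∂y = -0.002937 (det = 7150).
Head at (615576, 5923596) = 364.70 + (+0.01182)·(-95) + (-0.002937)·(-115) = 363.92 m.
That is higher than the 363.00 m at OW-C, so the point is upgradient.

upgradient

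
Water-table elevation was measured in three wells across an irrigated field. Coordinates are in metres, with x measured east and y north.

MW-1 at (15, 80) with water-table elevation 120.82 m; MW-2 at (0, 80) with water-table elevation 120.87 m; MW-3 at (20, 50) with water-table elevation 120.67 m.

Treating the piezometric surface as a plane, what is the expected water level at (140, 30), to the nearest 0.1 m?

120.2 m

Differences from MW-1: to MW-2 (Δx, Δy, Δh) = (-15, 0, +0.05); to MW-3 = (5, -30, -0.15).
Solve a·Δx + b·Δy = Δh: det = (-15)·(-30) − 5·0 = 450.
∂h/∂x = [(+0.05)·(-30) − (-0.15)·0] / 450 = -0.003333
∂h/∂y = [(-15)·(-0.15) − 5·(+0.05)] / 450 = +0.004444
h(140, 30) = 120.82 + (-0.003333)·(125) + (+0.004444)·(-50) = 120.82 -0.417 -0.222 = 120.181 m.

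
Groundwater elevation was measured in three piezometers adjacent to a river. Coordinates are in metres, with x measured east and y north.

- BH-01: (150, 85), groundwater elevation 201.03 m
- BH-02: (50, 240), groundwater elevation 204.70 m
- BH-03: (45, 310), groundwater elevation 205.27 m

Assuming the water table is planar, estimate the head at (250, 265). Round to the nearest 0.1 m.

199.4 m

With h = a·x + b·y + c and BH-01 as origin, the differences give:
  (-100)·a + 155·b = +3.67
  (-105)·a + 225·b = +4.24
Eliminate b (×225 and ×155, subtract): -6225·a = 168.550 → a = ∂h/∂x = -0.02708
Back-substitute: b = ∂h/∂y = +0.006209.
h(250, 265) = 201.03 + (-0.02708)·(100) + (+0.006209)·(180) = 201.03 -2.708 +1.118 = 199.440 m.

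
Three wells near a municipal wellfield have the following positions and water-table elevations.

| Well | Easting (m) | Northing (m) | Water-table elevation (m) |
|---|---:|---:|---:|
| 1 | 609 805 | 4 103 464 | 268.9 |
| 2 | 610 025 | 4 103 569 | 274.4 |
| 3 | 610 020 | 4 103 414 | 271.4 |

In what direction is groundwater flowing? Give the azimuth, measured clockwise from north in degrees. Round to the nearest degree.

With h = a·x + b·y + c and 1 as origin, the differences give:
  220·a + 105·b = +5.5
  215·a + (-50)·b = +2.5
Eliminate b (×(-50) and ×105, subtract): -33575·a = -537.50 → a = ∂h/∂x = +0.01601
Back-substitute: b = ∂h/∂y = +0.01884.
Flow direction (−∇h) has components (-0.01601 E, -0.01884 N).
Azimuth = atan2(E, N) = atan2(-0.01601, -0.01884) = 220.4° ≈ 220°.

220°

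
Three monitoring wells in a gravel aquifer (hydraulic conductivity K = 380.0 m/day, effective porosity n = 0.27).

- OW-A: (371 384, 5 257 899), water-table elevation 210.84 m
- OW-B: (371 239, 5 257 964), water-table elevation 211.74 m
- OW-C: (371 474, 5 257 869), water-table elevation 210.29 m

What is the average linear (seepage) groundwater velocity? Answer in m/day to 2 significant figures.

Differences from OW-A: to OW-B (Δx, Δy, Δh) = (-145, 65, +0.90); to OW-C = (90, -30, -0.55).
Solve a·Δx + b·Δy = Δh: det = (-145)·(-30) − 90·65 = -1500.
∂h/∂x = [(+0.90)·(-30) − (-0.55)·65] / -1500 = -0.005833
∂h/∂y = [(-145)·(-0.55) − 90·(+0.90)] / -1500 = +0.0008333
|∇h| = √(-0.005833² + 0.0008333²) = 0.005892
Seepage velocity v = K·i/n = 380.0 × 0.005892 / 0.27 = 8.292 m/day.

8.3 m/day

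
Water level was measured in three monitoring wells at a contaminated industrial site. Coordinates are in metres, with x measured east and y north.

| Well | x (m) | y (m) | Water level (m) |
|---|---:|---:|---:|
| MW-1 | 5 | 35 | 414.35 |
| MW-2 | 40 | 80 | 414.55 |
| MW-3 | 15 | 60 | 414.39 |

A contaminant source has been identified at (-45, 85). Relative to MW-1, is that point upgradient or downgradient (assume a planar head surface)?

downgradient

Taking MW-1 as reference: MW-2−MW-1 = (35, 45, +0.20); MW-3−MW-1 = (10, 25, +0.04).
Solve a·Δx + b·Δy = Δh: det = 35·25 − 10·45 = 425.
∂h/∂x = [(+0.20)·25 − (+0.04)·45] / 425 = +0.007529
∂h/∂y = [35·(+0.04) − 10·(+0.20)] / 425 = -0.001412
Head at (-45, 85) = 414.35 + (+0.007529)·(-50) + (-0.001412)·(50) = 413.90 m.
That is lower than the 414.35 m at MW-1, so the point is downgradient.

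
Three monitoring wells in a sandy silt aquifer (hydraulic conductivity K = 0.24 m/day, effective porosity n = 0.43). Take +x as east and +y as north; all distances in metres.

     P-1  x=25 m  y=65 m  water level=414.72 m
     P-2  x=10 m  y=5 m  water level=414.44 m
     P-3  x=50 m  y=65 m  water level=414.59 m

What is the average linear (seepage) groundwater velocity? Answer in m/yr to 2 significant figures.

Taking P-1 as reference: P-2−P-1 = (-15, -60, -0.28); P-3−P-1 = (25, 0, -0.13).
Solve a·Δx + b·Δy = Δh: det = (-15)·0 − 25·(-60) = 1500.
∂h/∂x = [(-0.28)·0 − (-0.13)·(-60)] / 1500 = -0.005200
∂h/∂y = [(-15)·(-0.13) − 25·(-0.28)] / 1500 = +0.005967
|∇h| = √(-0.005200² + 0.005967²) = 0.007915
Seepage velocity v = K·i/n = 0.24 × 0.007915 / 0.43 = 0.004418 m/day = 1.614 m/yr.

1.6 m/yr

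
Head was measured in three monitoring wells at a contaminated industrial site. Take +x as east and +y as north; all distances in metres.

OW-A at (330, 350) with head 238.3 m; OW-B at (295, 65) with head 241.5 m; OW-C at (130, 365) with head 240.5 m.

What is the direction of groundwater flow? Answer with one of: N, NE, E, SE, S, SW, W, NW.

Differences from OW-A: to OW-B (Δx, Δy, Δh) = (-35, -285, +3.2); to OW-C = (-200, 15, +2.2).
Determinant of the coordinate differences = (-35)·15 − (-200)·(-285) = -57525.
∂h/∂x = [(+3.2)·15 − (+2.2)·(-285)] / -57525 = -0.01173
∂h/∂y = [(-35)·(+2.2) − (-200)·(+3.2)] / -57525 = -0.009787
Flow = −∇h = (+0.01173 east, +0.009787 north), which points northeast.

NE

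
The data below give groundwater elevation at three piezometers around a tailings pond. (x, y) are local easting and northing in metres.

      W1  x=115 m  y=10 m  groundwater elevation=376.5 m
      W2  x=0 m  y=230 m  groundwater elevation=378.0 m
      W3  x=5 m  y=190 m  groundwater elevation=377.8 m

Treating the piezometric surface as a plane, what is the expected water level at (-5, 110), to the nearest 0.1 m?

377.5 m

Three-point gradient (reference W1): Δ to W2 = (-115, 220, +1.5), Δ to W3 = (-110, 180, +1.3).
∂h/∂x = -0.004571, ∂h/∂y = +0.004429 (det = 3500).
h(-5, 110) = 376.5 + (-0.004571)·(-120) + (+0.004429)·(100) = 376.5 +0.549 +0.443 = 377.491 m.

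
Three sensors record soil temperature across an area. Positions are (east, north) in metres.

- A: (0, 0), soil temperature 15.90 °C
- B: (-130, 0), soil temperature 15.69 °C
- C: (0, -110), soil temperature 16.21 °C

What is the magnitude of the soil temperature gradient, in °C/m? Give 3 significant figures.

0.00325 °C/m

∂T/∂x = (15.69 − 15.90) / (-130 − 0) = +0.001615
∂T/∂y = (16.21 − 15.90) / (-110 − 0) = -0.002818
|∇f| = √(0.001615² + -0.002818²) = 0.003248 °C/m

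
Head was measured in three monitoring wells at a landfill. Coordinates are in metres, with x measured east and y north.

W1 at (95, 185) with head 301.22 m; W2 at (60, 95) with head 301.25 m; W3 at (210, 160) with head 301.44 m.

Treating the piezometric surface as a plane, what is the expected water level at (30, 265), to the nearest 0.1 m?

Differences from W1: to W2 (Δx, Δy, Δh) = (-35, -90, +0.03); to W3 = (115, -25, +0.22).
Solve a·Δx + b·Δy = Δh: det = (-35)·(-25) − 115·(-90) = 11225.
∂h/∂x = [(+0.03)·(-25) − (+0.22)·(-90)] / 11225 = +0.001697
∂h/∂y = [(-35)·(+0.22) − 115·(+0.03)] / 11225 = -0.0009933
h(30, 265) = 301.22 + (+0.001697)·(-65) + (-0.0009933)·(80) = 301.22 -0.110 -0.079 = 301.030 m.

301.0 m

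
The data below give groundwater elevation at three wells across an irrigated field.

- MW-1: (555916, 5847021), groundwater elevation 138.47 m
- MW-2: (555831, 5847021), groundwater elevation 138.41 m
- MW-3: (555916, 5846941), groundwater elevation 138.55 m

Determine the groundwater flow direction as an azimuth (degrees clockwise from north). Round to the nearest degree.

∂h/∂x = (138.41 − 138.47) / (555831 − 555916) = +0.0007059
∂h/∂y = (138.55 − 138.47) / (5846941 − 5847021) = -0.001000
Flow direction (−∇h) has components (-0.0007059 E, +0.001000 N).
Azimuth = atan2(E, N) = atan2(-0.0007059, +0.001000) = 324.8° ≈ 325°.

325°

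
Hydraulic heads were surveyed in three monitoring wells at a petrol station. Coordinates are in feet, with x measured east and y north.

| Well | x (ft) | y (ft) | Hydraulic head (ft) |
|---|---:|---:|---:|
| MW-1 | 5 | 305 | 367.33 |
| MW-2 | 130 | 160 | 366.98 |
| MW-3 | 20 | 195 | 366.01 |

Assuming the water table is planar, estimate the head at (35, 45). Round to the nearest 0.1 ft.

Differences from MW-1: to MW-2 (Δx, Δy, Δh) = (125, -145, -0.35); to MW-3 = (15, -110, -1.32).
Solve a·Δx + b·Δy = Δh: det = 125·(-110) − 15·(-145) = -11575.
∂h/∂x = [(-0.35)·(-110) − (-1.32)·(-145)] / -11575 = +0.01321
∂h/∂y = [125·(-1.32) − 15·(-0.35)] / -11575 = +0.01380
h(35, 45) = 367.33 + (+0.01321)·(30) + (+0.01380)·(-260) = 367.33 +0.396 -3.588 = 364.138 ft.

364.1 ft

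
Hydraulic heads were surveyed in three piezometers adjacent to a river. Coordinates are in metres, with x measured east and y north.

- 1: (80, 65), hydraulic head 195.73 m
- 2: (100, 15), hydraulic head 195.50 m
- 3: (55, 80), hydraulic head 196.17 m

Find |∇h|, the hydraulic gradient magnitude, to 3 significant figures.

With h = a·x + b·y + c and 1 as origin, the differences give:
  20·a + (-50)·b = -0.23
  (-25)·a + 15·b = +0.44
Eliminate b (×15 and ×(-50), subtract): -950·a = 18.550 → a = ∂h/∂x = -0.01953
Back-substitute: b = ∂h/∂y = -0.003211.
|∇h| = √(-0.01953² + -0.003211²) = 0.01979

0.0198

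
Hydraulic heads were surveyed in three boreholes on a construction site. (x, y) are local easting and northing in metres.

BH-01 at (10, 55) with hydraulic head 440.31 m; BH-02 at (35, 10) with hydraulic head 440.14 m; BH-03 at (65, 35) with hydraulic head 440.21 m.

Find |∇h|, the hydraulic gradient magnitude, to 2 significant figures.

Three-point gradient (reference BH-01): Δ to BH-02 = (25, -45, -0.17), Δ to BH-03 = (55, -20, -0.10).
∂h/∂x = -0.0005570, ∂h/∂y = +0.003468 (det = 1975).
|∇h| = √(-0.0005570² + 0.003468²) = 0.003512

0.0035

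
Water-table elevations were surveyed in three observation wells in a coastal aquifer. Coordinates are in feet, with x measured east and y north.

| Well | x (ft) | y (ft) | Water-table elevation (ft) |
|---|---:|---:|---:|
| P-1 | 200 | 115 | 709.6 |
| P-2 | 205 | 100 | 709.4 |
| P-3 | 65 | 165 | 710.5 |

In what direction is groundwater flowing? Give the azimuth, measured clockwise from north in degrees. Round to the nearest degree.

Taking P-1 as reference: P-2−P-1 = (5, -15, -0.2); P-3−P-1 = (-135, 50, +0.9).
Solve a·Δx + b·Δy = Δh: det = 5·50 − (-135)·(-15) = -1775.
∂h/∂x = [(-0.2)·50 − (+0.9)·(-15)] / -1775 = -0.001972
∂h/∂y = [5·(+0.9) − (-135)·(-0.2)] / -1775 = +0.01268
Flow direction (−∇h) has components (+0.001972 E, -0.01268 N).
Azimuth = atan2(E, N) = atan2(+0.001972, -0.01268) = 171.2° ≈ 171°.

171°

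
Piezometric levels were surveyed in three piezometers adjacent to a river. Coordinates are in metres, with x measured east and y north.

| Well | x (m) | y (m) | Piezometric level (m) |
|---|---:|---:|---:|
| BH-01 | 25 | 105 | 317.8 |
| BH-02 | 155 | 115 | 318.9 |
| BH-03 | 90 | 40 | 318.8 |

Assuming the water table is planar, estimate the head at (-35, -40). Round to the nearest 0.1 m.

318.2 m

With h = a·x + b·y + c and BH-01 as origin, the differences give:
  130·a + 10·b = +1.1
  65·a + (-65)·b = +1.0
Eliminate b (×(-65) and ×10, subtract): -9100·a = -81.50 → a = ∂h/∂x = +0.008956
Back-substitute: b = ∂h/∂y = -0.006429.
h(-35, -40) = 317.8 + (+0.008956)·(-60) + (-0.006429)·(-145) = 317.8 -0.537 +0.932 = 318.195 m.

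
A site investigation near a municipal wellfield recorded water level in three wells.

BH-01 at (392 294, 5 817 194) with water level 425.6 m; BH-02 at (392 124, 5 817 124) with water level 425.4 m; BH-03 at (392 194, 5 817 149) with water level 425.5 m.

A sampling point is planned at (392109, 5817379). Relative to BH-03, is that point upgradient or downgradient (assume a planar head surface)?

Differences from BH-01: to BH-02 (Δx, Δy, Δh) = (-170, -70, -0.2); to BH-03 = (-100, -45, -0.1).
Solve a·Δx + b·Δy = Δh: det = (-170)·(-45) − (-100)·(-70) = 650.
∂h/∂x = [(-0.2)·(-45) − (-0.1)·(-70)] / 650 = +0.003077
∂h/∂y = [(-170)·(-0.1) − (-100)·(-0.2)] / 650 = -0.004615
Head at (392109, 5817379) = 425.6 + (+0.003077)·(-185) + (-0.004615)·(185) = 424.18 m.
That is lower than the 425.5 m at BH-03, so the point is downgradient.

downgradient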